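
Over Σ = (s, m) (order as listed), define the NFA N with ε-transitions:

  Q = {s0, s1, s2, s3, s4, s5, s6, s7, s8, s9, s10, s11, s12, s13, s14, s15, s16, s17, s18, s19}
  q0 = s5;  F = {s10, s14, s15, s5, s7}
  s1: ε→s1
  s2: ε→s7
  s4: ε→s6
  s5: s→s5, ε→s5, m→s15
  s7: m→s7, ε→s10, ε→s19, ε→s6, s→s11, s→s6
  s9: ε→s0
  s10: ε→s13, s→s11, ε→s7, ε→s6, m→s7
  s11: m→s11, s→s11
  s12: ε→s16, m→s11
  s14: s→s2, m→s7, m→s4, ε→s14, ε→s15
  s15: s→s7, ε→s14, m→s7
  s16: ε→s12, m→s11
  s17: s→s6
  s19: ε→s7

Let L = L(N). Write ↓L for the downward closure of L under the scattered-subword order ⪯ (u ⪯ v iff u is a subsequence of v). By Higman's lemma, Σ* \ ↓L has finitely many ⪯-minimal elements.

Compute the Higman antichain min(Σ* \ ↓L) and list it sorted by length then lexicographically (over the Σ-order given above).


|Q|=20, |F|=5, |δ|=34 (17 ε).
min D↑ (4 st, q0=0, F={3}): 0:s→0,m→1 1:s→2,m→2 2:s→3,m→2 3:s→3,m→3 (ε-aug+det+¬).
'mss': run [11, 10, 7, 2] end={s11,s6} — reject; 3/3 del acc.
'mms': N↓-sim [11, 10, 7, 2] end={s11,s6} ∉↓L; 3/3 del acc.
2 obstructions.

Antichain: [mss, mms].


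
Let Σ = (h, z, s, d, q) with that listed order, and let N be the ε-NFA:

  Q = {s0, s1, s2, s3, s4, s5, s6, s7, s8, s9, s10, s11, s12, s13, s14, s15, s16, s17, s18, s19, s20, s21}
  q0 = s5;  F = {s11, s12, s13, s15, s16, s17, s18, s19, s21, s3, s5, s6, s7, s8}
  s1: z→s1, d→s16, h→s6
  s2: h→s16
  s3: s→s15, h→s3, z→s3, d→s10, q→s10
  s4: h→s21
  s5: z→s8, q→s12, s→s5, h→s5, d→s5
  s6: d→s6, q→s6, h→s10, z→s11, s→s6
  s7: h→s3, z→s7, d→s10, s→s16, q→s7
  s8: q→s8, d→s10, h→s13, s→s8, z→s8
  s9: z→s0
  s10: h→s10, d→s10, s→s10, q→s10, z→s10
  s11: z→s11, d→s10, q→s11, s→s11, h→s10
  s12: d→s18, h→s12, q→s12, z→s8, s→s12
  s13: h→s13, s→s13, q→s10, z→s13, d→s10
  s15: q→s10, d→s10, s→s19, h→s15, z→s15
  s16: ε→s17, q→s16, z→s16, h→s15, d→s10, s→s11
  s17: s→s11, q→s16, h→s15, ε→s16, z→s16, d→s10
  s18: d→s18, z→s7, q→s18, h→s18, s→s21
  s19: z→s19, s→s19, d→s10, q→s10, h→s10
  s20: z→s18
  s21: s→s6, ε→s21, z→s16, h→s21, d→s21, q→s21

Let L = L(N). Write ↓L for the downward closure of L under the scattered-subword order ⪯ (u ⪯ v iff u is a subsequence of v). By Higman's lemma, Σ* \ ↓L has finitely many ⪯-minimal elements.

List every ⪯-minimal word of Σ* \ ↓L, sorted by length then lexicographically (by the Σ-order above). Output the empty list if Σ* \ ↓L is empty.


|Q|=22, |F|=14, |δ|=85 (3 ε).
min D↑ (14 st, q0=0, F={4}): 0:h→0,z→1,s→0,d→0,q→2 1:h→3,z→1,s→1,d→4,q→1 2:h→2,z→1,s→2,d→5,q→2 3:h→3,z→3,s→3,d→4,q→4 4:h→4,z→4,s→4,d→4,q→4 5:h→5,z→6,s→7,d→5,q→5 6:h→8,z→6,s→9,d→4,q→6 7:h→7,z→9,s→10,d→7,q→7 8:h→8,z→8,s→11,d→4,q→4 9:h→11,z→9,s→12,d→4,q→9 10:h→4,z→12,s→10,d→10,q→10 11:h→11,z→11,s→13,d→4,q→4 12:h→4,z→12,s→12,d→4,q→12 13:h→4,z→13,s→13,d→4,q→4 [Hopcroft].
'zd': N↓-sim [15, 10, 1] end={s10} — reject; 2/2 del acc.
'zhq': run [15, 10, 5, 1] end={s10} rej; 3/3 del acc.
'qdssh': |S_i|=[15, 14, 11, 8, 4, 1] end={s10} — reject; 5/5 single-dels accept.
3 words, ⪯-incomp.

A = [zd, zhq, qdssh].


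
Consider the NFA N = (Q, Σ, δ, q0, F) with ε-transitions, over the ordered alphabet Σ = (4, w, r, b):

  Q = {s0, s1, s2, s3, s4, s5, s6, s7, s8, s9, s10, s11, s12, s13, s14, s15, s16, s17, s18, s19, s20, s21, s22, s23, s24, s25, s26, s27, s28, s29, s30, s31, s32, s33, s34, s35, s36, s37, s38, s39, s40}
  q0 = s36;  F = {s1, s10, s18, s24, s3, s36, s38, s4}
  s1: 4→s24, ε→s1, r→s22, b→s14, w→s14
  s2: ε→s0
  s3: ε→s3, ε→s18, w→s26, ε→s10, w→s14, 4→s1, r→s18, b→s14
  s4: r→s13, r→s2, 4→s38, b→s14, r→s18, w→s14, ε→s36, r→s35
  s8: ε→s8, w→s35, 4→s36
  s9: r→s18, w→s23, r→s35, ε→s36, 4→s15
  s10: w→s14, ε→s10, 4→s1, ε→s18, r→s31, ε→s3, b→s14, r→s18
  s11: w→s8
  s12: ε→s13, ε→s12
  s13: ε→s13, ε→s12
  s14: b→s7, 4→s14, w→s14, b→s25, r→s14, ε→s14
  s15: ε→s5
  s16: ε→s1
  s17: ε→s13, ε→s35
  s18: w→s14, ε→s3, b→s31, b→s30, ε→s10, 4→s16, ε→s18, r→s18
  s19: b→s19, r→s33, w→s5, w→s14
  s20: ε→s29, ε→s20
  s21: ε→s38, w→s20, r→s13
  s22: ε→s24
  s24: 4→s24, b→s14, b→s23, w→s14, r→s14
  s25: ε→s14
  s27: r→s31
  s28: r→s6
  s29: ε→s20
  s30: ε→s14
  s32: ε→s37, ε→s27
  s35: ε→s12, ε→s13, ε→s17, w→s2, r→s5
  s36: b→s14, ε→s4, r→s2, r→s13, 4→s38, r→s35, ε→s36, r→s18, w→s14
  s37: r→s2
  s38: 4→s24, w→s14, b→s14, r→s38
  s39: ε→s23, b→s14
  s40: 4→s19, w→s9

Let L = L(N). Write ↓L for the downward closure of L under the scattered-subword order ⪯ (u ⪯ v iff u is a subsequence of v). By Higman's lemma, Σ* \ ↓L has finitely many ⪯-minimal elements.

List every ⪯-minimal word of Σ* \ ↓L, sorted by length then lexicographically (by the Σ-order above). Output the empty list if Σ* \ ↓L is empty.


A = [w, b, 44r, r4rr].

|Q|=41, |F|=8, |δ|=106 (38 ε).
min D↑ (6 st, q0=0, F={2}): 0:4→1,w→2,r→3,b→2 1:4→4,w→2,r→1,b→2 2:4→2,w→2,r→2,b→2 3:4→5,w→2,r→3,b→2 4:4→4,w→2,r→2,b→2 5:4→4,w→2,r→4,b→2 [Hopcroft].
'w': run [24, 6] end={s0,s14,s2,s25,s26,s7} ∉↓L; 1/1 deletions ∈↓L.
'b': N↓-sim [24, 6] end={s14,s23,s25,s30,s31,s7} — reject; 1/1 del acc.
'44r': run [24, 9, 5, 3] end={s14,s25,s7} rej; 3/3 single-dels accept.
'r4rr': |S_i|=[24, 22, 8, 6, 3] end={s14,s25,s7} — reject; 4/4 single-dels accept.
4 obstructions.


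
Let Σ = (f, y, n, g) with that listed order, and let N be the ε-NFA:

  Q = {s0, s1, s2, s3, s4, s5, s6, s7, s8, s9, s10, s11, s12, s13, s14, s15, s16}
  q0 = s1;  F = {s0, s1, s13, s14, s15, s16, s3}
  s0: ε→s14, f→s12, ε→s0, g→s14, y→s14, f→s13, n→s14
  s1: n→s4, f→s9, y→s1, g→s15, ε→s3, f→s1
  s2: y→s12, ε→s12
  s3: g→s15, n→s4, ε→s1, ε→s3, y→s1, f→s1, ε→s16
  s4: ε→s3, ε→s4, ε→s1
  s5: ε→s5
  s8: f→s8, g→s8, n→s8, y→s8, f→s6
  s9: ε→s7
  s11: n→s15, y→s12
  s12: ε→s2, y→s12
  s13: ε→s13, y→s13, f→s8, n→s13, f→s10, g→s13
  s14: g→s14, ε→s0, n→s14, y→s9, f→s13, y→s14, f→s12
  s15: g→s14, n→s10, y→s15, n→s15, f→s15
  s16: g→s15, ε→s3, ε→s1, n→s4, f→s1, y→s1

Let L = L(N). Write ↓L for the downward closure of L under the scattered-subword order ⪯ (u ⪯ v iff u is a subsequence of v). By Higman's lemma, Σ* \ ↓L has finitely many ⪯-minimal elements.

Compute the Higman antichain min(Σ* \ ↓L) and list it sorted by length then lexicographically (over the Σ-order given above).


min(Σ*\↓L) = [ggff].

|Q|=17, |F|=7, |δ|=60 (17 ε).
min D↑ (5 st, q0=0, F={4}): 0:f→0,y→0,n→0,g→1 1:f→1,y→1,n→1,g→2 2:f→3,y→2,n→2,g→2 3:f→4,y→3,n→3,g→3 4:f→4,y→4,n→4,g→4 (ε-aug+det+¬).
'ggff': N↓-sim [15, 11, 10, 6, 3] end={s10,s6,s8} rej; 4/4 del acc.
1 minimals (antichain).


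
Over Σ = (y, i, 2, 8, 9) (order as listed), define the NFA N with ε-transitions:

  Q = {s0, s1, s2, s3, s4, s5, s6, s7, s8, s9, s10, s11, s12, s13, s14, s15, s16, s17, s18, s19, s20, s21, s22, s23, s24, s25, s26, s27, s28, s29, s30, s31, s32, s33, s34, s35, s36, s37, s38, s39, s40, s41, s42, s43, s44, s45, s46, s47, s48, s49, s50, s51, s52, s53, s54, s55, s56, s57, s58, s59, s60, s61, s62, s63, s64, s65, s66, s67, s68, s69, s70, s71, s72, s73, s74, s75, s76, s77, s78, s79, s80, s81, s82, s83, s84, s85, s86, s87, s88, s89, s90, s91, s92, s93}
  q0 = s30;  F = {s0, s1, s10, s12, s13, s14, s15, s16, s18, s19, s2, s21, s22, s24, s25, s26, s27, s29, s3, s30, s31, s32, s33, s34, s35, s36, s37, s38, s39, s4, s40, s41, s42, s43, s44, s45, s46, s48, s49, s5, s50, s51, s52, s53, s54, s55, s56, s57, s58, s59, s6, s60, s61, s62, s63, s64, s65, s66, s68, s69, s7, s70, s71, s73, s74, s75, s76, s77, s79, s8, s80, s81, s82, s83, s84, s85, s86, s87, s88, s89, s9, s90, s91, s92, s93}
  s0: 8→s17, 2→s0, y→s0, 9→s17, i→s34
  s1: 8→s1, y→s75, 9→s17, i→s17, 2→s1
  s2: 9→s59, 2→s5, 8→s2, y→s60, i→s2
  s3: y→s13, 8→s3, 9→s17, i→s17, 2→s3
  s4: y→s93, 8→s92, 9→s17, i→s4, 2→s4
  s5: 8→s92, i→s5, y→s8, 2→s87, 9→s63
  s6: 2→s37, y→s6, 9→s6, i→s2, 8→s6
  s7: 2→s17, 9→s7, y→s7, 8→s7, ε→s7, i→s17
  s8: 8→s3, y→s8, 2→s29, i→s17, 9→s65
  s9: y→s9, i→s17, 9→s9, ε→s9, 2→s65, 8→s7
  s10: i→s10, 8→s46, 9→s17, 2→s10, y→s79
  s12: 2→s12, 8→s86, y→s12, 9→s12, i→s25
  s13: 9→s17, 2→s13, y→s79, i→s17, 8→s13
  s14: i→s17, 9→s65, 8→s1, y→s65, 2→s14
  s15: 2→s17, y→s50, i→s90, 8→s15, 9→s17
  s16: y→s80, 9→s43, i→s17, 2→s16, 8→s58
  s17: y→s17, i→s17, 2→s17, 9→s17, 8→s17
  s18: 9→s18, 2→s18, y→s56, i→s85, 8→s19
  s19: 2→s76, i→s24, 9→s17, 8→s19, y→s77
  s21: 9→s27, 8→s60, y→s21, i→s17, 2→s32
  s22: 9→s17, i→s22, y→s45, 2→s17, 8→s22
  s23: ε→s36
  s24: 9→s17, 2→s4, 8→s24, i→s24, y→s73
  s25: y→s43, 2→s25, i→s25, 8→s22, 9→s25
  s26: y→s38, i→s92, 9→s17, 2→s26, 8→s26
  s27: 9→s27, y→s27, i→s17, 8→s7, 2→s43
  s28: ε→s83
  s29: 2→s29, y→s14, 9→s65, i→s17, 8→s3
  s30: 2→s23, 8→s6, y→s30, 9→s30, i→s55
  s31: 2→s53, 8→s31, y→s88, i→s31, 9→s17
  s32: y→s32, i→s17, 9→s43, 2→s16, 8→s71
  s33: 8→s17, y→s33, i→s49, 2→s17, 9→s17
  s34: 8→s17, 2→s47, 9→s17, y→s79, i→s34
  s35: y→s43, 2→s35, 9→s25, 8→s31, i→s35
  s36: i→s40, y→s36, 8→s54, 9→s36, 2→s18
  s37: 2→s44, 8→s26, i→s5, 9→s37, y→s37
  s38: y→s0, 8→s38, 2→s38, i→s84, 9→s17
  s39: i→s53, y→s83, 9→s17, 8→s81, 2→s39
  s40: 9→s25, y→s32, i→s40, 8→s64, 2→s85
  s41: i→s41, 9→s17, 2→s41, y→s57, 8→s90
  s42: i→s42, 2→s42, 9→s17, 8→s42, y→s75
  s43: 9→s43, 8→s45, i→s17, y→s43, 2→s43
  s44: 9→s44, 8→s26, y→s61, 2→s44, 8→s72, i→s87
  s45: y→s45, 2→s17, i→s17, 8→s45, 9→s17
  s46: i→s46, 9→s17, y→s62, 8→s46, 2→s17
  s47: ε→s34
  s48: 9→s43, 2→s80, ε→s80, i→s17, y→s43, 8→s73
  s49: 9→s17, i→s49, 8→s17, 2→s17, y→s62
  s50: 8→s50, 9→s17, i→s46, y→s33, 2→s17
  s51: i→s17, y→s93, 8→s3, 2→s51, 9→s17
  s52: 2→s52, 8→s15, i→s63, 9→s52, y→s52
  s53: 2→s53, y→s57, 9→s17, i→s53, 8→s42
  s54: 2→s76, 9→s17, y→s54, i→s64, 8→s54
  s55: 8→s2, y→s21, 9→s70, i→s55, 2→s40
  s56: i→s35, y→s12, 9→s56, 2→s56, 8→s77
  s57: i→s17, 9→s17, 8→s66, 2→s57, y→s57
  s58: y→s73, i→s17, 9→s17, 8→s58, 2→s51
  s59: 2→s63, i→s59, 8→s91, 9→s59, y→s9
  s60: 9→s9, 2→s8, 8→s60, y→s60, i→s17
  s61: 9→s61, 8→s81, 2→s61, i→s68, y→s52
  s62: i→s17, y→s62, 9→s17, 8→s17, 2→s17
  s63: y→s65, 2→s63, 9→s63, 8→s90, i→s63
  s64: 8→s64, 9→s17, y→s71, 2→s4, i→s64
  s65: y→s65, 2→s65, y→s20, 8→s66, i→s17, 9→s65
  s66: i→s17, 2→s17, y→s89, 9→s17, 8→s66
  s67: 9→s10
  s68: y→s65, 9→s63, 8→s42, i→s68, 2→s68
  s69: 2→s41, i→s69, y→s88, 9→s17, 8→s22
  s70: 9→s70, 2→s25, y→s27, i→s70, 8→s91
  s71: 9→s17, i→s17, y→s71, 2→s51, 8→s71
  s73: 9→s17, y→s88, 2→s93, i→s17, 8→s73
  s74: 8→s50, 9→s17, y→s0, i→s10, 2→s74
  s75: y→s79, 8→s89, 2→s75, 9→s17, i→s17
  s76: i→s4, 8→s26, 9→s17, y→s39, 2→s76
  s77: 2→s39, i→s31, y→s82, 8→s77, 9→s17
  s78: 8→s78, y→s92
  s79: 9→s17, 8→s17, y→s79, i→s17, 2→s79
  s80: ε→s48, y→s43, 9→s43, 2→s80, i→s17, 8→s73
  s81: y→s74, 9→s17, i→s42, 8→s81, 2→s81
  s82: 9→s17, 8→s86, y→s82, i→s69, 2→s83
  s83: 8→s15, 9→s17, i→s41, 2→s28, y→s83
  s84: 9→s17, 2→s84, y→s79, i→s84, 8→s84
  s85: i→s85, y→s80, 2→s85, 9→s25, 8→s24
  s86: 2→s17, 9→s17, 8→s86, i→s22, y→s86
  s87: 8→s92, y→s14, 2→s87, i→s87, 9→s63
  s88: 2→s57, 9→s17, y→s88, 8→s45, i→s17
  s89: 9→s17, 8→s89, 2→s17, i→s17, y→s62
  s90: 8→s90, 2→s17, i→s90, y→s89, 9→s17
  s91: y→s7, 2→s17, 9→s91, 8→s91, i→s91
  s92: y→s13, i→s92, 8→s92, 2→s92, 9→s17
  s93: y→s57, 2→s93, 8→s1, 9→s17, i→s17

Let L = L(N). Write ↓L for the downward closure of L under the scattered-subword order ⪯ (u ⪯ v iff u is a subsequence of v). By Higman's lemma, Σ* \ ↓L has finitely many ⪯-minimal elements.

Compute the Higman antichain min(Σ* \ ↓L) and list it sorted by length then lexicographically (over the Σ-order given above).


|Q|=94, |F|=85, |δ|=442 (7 ε).
min D↑ (85 st, q0=0, F={11}): 0:y→0,i→1,2→2,8→3,9→0 1:y→4,i→1,2→5,8→6,9→7 2:y→2,i→5,2→8,8→9,9→2 3:y→3,i→6,2→10,8→3,9→3 4:y→4,i→11,2→12,8→13,9→14 5:y→12,i→5,2→15,8→16,9→17 6:y→13,i→6,2→18,8→6,9→19 7:y→14,i→7,2→17,8→20,9→7 8:y→21,i→15,2→8,8→22,9→8 9:y→9,i→16,2→23,8→9,9→11 10:y→10,i→18,2→24,8→25,9→10 11:y→11,i→11,2→11,8→11,9→11 12:y→12,i→11,2→26,8→27,9→28 13:y→13,i→11,2→29,8→13,9→30 14:y→14,i→11,2→28,8→31,9→14 15:y→32,i→15,2→15,8→33,9→17 16:y→27,i→16,2→34,8→16,9→11 17:y→28,i→17,2→17,8→35,9→17 18:y→29,i→18,2→36,8→37,9→38 19:y→30,i→19,2→38,8→20,9→19 20:y→31,i→20,2→11,8→20,9→20 21:y→39,i→40,2→21,8→41,9→21 22:y→41,i→33,2→23,8→22,9→11 23:y→42,i→34,2→23,8→25,9→11 24:y→43,i→36,2→24,8→25,9→24 25:y→44,i→37,2→25,8→25,9→11 26:y→32,i→11,2→26,8→45,9→28 27:y→27,i→11,2→46,8→27,9→11 28:y→28,i→11,2→28,8→47,9→28 29:y→29,i→11,2→48,8→49,9→50 30:y→30,i→11,2→50,8→31,9→30 31:y→31,i→11,2→11,8→31,9→31 32:y→28,i→11,2→32,8→51,9→28 33:y→51,i→33,2→34,8→33,9→11 34:y→52,i→34,2→34,8→37,9→11 35:y→47,i→35,2→11,8→35,9→11 36:y→53,i→36,2→36,8→37,9→38 37:y→54,i→37,2→37,8→37,9→11 38:y→50,i→38,2→38,8→55,9→38 39:y→39,i→17,2→39,8→56,9→39 40:y→28,i→40,2→40,8→57,9→17 41:y→58,i→57,2→42,8→41,9→11 42:y→59,i→60,2→42,8→61,9→11 43:y→62,i→63,2→43,8→61,9→43 44:y→64,i→65,2→44,8→44,9→11 45:y→51,i→11,2→46,8→45,9→11 46:y→52,i→11,2→46,8→49,9→11 47:y→47,i→11,2→11,8→47,9→11 48:y→53,i→11,2→48,8→49,9→50 49:y→54,i→11,2→49,8→49,9→11 50:y→50,i→11,2→50,8→66,9→50 51:y→67,i→11,2→52,8→51,9→11 52:y→68,i→11,2→52,8→69,9→11 53:y→50,i→11,2→53,8→69,9→50 54:y→70,i→11,2→54,8→54,9→11 55:y→71,i→55,2→11,8→55,9→11 56:y→56,i→35,2→11,8→56,9→11 57:y→67,i→57,2→60,8→57,9→11 58:y→58,i→72,2→59,8→56,9→11 59:y→59,i→73,2→59,8→74,9→11 60:y→68,i→60,2→60,8→75,9→11 61:y→76,i→75,2→61,8→61,9→11 62:y→62,i→38,2→62,8→74,9→62 63:y→50,i→63,2→63,8→75,9→38 64:y→64,i→77,2→64,8→11,9→11 65:y→70,i→65,2→65,8→65,9→11 66:y→71,i→11,2→11,8→66,9→11 67:y→67,i→11,2→68,8→47,9→11 68:y→68,i→11,2→68,8→66,9→11 69:y→78,i→11,2→69,8→69,9→11 70:y→70,i→11,2→70,8→11,9→11 71:y→79,i→11,2→11,8→71,9→11 72:y→67,i→72,2→73,8→35,9→11 73:y→68,i→73,2→73,8→55,9→11 74:y→80,i→55,2→11,8→74,9→11 75:y→78,i→75,2→75,8→75,9→11 76:y→64,i→81,2→76,8→80,9→11 77:y→70,i→77,2→77,8→11,9→11 78:y→70,i→11,2→78,8→71,9→11 79:y→79,i→11,2→11,8→11,9→11 80:y→82,i→83,2→11,8→80,9→11 81:y→70,i→81,2→81,8→83,9→11 82:y→82,i→84,2→11,8→11,9→11 83:y→79,i→83,2→11,8→83,9→11 84:y→79,i→84,2→11,8→11,9→11 (ε-aug+det+¬).
'iyi': N↓-sim [91, 62, 32, 1] end={s17} — reject; 3/3 del acc.
'289': run [91, 79, 52, 1] end={s17} — reject; 3/3 deletions ∈↓L.
'i982': |S_i|=[91, 62, 18, 9, 1] end={s17} ∉↓L; 4/4 deletions ∈↓L.
'22yy82': |S_i|=[91, 79, 69, 53, 34, 13, 1] end={s17} — reject; 6/6 single-dels accept.
'828yy8': |S_i|=[91, 72, 50, 27, 17, 8, 1] end={s17} — reject; 6/6 deletions ∈↓L.
5 obstructions.

min(Σ*\↓L) = [iyi, 289, i982, 22yy82, 828yy8].


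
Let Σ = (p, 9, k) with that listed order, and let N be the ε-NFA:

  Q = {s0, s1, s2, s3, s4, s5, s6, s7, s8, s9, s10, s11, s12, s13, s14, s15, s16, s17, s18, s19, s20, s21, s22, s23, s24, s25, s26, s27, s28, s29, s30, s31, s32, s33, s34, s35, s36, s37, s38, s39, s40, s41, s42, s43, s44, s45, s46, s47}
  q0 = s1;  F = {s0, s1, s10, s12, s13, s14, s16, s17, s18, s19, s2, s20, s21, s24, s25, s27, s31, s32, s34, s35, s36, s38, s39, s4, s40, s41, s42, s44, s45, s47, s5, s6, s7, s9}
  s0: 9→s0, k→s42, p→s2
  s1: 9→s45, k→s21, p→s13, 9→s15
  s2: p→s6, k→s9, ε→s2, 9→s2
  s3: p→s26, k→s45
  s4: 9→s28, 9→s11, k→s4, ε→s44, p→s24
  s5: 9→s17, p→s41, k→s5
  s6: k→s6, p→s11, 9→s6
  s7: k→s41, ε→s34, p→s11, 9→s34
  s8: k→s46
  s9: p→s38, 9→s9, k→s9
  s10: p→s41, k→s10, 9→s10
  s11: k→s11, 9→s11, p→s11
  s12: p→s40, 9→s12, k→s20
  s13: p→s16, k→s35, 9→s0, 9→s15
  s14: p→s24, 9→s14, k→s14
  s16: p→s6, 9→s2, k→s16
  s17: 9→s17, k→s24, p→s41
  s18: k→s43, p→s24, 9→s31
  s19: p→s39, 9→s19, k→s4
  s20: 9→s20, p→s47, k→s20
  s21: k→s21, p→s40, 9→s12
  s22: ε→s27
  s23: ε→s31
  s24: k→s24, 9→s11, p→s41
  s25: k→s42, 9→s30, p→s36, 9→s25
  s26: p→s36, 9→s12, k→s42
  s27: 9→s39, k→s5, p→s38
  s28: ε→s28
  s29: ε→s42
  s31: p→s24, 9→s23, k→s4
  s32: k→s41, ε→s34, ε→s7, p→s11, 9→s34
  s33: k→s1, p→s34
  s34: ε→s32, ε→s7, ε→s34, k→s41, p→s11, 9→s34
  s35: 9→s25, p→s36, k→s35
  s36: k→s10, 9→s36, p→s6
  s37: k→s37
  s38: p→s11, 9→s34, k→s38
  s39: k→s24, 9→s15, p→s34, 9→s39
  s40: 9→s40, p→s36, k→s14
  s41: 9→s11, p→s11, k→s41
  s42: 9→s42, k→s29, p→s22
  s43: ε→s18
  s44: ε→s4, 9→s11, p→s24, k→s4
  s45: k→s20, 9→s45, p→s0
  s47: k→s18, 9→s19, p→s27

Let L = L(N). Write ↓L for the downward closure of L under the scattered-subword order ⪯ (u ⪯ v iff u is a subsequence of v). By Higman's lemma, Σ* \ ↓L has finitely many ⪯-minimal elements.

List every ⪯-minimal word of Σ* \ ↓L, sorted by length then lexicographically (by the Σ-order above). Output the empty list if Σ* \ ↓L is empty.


|Q|=48, |F|=34, |δ|=133 (14 ε).
min D↑ (32 st, q0=0, F={17}): 0:p→1,9→2,k→3 1:p→4,9→5,k→6 2:p→5,9→2,k→7 3:p→8,9→9,k→3 4:p→10,9→11,k→4 5:p→11,9→5,k→12 6:p→13,9→14,k→6 7:p→15,9→7,k→7 8:p→13,9→8,k→16 9:p→8,9→9,k→7 10:p→17,9→10,k→10 11:p→10,9→11,k→18 12:p→19,9→12,k→12 13:p→10,9→13,k→20 14:p→13,9→14,k→12 15:p→19,9→21,k→22 16:p→23,9→16,k→16 17:p→17,9→17,k→17 18:p→24,9→18,k→18 19:p→24,9→25,k→26 20:p→27,9→20,k→20 21:p→25,9→21,k→28 22:p→23,9→29,k→22 23:p→27,9→17,k→23 24:p→17,9→30,k→24 25:p→30,9→25,k→23 26:p→27,9→31,k→26 27:p→17,9→17,k→27 28:p→23,9→17,k→28 29:p→23,9→29,k→28 30:p→17,9→30,k→27 31:p→27,9→31,k→23 (ε-aug+det+¬).
'pppp': N↓-sim [42, 37, 19, 7, 1] end={s11} ∉↓L; 4/4 single-dels accept.
'kpkp9': |S_i|=[42, 38, 27, 19, 3, 1] end={s11} — reject; 5/5 deletions ∈↓L.
'9kp9k9': |S_i|=[42, 37, 29, 22, 15, 6, 2] end={s11,s28} ∉↓L; 6/6 del acc.
3 minimals (antichain).

Antichain: [pppp, kpkp9, 9kp9k9].


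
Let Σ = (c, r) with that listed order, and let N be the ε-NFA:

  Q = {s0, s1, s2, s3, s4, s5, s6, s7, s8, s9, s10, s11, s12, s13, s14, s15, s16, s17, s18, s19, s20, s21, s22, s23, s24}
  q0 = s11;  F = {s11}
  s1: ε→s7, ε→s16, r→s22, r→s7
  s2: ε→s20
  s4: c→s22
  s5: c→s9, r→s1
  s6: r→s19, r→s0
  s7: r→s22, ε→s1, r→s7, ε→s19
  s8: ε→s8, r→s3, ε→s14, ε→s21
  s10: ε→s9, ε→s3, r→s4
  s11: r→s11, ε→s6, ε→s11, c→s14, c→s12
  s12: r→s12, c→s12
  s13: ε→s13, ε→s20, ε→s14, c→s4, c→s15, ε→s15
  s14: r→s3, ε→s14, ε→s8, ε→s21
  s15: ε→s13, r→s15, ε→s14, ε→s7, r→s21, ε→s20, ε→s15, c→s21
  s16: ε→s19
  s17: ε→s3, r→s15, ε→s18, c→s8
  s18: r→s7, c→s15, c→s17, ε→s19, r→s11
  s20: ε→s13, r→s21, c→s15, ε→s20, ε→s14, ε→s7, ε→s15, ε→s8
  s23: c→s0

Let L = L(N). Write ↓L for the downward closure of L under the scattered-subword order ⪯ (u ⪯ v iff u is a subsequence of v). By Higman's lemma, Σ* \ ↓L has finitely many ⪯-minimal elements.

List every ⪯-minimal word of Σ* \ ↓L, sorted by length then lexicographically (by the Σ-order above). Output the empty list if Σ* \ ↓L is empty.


Antichain: [c].

|Q|=25, |F|=1, |δ|=65 (34 ε).
min D↑ (2 st, q0=0, F={1}): 0:c→1,r→0 1:c→1,r→1 [Hopcroft].
'c': |S_i|=[9, 5] end={s12,s14,s21,s3,s8} ∉↓L; 1/1 single-dels accept.
1 words, ⪯-incomp.


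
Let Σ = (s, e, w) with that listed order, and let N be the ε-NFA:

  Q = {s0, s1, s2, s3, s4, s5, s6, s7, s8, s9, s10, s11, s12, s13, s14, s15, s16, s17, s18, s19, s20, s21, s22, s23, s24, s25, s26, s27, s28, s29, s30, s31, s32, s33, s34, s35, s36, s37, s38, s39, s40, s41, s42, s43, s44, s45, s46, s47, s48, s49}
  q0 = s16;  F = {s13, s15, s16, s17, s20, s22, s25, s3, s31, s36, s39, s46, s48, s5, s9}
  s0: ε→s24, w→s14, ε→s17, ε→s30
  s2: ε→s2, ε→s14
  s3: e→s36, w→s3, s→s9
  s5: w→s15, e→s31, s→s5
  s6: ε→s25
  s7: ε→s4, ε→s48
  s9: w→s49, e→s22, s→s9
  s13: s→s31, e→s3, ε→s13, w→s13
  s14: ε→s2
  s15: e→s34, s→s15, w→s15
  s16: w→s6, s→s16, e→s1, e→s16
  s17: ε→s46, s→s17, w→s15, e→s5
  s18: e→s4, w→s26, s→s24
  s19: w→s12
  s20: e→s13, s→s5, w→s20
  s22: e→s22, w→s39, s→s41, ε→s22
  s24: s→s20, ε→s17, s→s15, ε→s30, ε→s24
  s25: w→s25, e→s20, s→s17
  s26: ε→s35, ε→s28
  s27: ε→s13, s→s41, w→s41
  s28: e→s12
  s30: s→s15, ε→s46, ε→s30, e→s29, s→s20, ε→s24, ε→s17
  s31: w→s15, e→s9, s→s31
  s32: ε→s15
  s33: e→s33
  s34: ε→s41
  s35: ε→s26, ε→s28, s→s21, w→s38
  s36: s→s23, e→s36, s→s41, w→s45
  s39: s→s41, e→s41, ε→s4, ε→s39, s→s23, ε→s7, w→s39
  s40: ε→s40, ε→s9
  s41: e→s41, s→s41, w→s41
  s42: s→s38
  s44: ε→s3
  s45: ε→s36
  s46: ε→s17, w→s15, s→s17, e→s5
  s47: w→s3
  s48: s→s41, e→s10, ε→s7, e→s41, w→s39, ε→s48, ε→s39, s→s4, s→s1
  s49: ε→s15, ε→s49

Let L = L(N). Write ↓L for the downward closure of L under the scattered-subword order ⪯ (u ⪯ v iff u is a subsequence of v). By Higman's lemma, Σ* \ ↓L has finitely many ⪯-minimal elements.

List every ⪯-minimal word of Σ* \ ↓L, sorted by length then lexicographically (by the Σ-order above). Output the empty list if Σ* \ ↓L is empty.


min(Σ*\↓L) = [wswe, weeees].

|Q|=50, |F|=15, |δ|=111 (39 ε).
min D↑ (14 st, q0=0, F={8}): 0:s→0,e→0,w→1 1:s→2,e→3,w→1 2:s→2,e→4,w→5 3:s→4,e→6,w→3 4:s→4,e→7,w→5 5:s→5,e→8,w→5 6:s→7,e→9,w→6 7:s→7,e→10,w→5 8:s→8,e→8,w→8 9:s→10,e→11,w→9 10:s→10,e→12,w→5 11:s→8,e→11,w→11 12:s→8,e→12,w→13 13:s→8,e→8,w→13 (ε-aug+det+¬).
'wswe': |S_i|=[25, 24, 17, 11, 3] end={s10,s34,s41} — reject; 4/4 deletions ∈↓L.
'weeees': run [25, 24, 20, 18, 16, 12, 4] end={s1,s23,s4,s41} — reject; 6/6 deletions ∈↓L.
2 words, ⪯-incomp.


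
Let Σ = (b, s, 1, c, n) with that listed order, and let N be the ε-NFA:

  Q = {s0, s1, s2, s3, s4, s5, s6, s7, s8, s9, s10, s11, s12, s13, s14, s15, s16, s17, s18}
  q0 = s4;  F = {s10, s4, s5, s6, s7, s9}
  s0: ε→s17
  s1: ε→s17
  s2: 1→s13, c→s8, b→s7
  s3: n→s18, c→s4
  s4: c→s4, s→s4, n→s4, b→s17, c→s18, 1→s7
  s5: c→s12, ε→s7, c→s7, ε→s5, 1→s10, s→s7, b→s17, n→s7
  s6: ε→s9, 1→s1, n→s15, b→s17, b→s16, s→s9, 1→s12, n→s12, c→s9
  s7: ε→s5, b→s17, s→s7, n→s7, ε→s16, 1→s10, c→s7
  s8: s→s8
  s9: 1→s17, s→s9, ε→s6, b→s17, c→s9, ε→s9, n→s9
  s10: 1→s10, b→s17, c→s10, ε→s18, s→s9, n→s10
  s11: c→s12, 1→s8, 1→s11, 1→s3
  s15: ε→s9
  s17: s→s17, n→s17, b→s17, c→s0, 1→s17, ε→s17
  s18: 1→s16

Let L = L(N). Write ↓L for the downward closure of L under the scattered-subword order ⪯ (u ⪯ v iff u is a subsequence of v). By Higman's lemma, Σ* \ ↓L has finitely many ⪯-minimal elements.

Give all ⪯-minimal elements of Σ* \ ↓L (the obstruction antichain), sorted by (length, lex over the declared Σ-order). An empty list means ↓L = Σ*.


|Q|=19, |F|=6, |δ|=63 (12 ε).
min D↑ (5 st, q0=0, F={1}): 0:b→1,s→0,1→2,c→0,n→0 1:b→1,s→1,1→1,c→1,n→1 2:b→1,s→2,1→3,c→2,n→2 3:b→1,s→4,1→3,c→3,n→3 4:b→1,s→4,1→1,c→4,n→4 [Hopcroft].
'b': N↓-sim [13, 3] end={s0,s16,s17} rej; 1/1 single-dels accept.
'11s1': |S_i|=[13, 12, 10, 8, 4] end={s0,s1,s12,s17} ∉↓L; 4/4 single-dels accept.
2 minimals (antichain).

min(Σ*\↓L) = [b, 11s1].


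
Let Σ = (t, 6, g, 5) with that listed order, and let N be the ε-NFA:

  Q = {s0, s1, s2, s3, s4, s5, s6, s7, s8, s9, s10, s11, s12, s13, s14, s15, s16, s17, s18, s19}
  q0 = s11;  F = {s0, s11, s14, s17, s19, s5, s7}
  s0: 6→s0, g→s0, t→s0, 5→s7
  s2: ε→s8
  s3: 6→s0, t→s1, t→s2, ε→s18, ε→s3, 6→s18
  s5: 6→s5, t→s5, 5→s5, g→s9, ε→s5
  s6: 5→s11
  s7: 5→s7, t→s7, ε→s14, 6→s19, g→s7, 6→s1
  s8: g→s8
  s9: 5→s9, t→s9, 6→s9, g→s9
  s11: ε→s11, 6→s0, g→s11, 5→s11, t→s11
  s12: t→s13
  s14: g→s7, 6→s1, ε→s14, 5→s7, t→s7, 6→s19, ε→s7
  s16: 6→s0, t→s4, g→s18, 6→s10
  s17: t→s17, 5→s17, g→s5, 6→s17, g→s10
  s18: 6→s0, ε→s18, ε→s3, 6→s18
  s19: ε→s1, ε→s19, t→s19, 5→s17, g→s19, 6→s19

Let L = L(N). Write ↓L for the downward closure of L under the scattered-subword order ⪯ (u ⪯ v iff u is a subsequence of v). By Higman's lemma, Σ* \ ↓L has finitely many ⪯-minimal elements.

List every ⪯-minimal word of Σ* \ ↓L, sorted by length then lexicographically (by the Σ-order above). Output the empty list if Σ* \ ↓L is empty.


|Q|=20, |F|=7, |δ|=60 (12 ε).
min D↑ (7 st, q0=0, F={6}): 0:t→0,6→1,g→0,5→0 1:t→1,6→1,g→1,5→2 2:t→2,6→3,g→2,5→2 3:t→3,6→3,g→3,5→4 4:t→4,6→4,g→5,5→4 5:t→5,6→5,g→6,5→5 6:t→6,6→6,g→6,5→6 [Hopcroft].
'6565gg': |S_i|=[10, 9, 8, 6, 4, 3, 1] end={s9} ∉↓L; 6/6 del acc.
1 minimals (antichain).

Antichain: [6565gg].


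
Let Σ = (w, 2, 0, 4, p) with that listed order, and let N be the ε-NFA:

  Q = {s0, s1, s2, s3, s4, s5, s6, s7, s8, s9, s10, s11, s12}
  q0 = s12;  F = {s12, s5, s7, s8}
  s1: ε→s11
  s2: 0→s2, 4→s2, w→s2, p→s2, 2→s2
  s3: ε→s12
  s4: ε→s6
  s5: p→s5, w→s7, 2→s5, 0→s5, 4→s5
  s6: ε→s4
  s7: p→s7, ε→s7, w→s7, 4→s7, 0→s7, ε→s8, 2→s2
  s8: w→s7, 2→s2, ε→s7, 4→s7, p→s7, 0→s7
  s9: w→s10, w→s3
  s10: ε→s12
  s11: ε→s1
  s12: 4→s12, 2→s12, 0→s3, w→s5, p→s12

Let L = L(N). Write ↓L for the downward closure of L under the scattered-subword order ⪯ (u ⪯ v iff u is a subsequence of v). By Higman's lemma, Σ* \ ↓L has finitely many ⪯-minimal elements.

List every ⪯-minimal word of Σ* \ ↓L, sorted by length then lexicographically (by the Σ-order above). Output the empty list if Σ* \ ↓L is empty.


|Q|=13, |F|=4, |δ|=36 (9 ε).
min D↑ (4 st, q0=0, F={3}): 0:w→1,2→0,0→0,4→0,p→0 1:w→2,2→1,0→1,4→1,p→1 2:w→2,2→3,0→2,4→2,p→2 3:w→3,2→3,0→3,4→3,p→3 (ε-aug+det+¬).
'ww2': run [6, 4, 3, 1] end={s2} rej; 3/3 deletions ∈↓L.
1 obstructions.

A = [ww2].


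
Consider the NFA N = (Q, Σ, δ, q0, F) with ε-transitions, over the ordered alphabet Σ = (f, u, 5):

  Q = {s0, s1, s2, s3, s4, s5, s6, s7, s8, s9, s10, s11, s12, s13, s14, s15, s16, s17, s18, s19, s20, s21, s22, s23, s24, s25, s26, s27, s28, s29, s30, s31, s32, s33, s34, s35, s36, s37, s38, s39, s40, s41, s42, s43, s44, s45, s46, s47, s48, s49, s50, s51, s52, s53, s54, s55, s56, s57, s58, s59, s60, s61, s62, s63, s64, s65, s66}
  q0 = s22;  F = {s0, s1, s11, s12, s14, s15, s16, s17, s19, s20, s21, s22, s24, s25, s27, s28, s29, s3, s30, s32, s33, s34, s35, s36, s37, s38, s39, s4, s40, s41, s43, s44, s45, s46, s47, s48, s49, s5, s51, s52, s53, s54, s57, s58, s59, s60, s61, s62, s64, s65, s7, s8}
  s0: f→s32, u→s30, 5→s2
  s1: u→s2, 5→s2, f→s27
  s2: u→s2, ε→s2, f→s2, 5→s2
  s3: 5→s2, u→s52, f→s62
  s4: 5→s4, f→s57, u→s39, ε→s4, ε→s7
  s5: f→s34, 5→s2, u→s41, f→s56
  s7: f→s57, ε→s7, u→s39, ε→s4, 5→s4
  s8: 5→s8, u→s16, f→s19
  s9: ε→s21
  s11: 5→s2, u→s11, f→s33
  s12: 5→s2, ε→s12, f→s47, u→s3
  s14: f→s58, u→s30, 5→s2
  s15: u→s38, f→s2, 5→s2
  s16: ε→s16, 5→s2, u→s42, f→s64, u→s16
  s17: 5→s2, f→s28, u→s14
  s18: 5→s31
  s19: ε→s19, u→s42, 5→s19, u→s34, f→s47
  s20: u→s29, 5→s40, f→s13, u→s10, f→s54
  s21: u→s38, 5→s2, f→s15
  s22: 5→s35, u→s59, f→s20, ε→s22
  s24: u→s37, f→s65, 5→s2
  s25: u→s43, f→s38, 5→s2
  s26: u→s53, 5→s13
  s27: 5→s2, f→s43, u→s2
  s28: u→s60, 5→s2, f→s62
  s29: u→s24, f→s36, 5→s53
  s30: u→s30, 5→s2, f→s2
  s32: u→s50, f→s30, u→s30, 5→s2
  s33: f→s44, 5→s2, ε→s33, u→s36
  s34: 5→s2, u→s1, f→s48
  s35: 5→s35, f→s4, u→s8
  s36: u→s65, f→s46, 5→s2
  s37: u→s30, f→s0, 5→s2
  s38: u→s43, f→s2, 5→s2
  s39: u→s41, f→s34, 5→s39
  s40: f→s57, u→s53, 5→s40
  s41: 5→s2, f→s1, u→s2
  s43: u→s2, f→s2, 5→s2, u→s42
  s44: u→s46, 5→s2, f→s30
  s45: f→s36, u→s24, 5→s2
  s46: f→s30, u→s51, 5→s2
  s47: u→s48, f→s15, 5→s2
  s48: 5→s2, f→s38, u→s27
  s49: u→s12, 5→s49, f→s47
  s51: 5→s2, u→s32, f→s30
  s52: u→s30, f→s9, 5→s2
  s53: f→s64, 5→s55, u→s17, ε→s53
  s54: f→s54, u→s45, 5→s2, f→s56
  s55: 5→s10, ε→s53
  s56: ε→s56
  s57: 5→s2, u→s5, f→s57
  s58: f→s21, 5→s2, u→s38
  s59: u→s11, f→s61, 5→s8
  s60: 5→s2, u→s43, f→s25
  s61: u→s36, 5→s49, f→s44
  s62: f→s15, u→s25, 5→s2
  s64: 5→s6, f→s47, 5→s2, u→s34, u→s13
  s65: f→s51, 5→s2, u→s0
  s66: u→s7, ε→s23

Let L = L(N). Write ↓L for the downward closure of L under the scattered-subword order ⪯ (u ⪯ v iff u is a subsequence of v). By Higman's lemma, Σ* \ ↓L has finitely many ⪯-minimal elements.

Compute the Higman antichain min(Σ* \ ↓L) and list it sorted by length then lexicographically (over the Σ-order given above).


|Q|=67, |F|=52, |δ|=189 (15 ε).
min D↑ (52 st, q0=0, F={12}): 0:f→1,u→2,5→3 1:f→4,u→5,5→6 2:f→7,u→8,5→9 3:f→10,u→9,5→3 4:f→4,u→11,5→12 5:f→13,u→14,5→15 6:f→16,u→15,5→6 7:f→17,u→13,5→18 8:f→19,u→8,5→12 9:f→20,u→21,5→9 10:f→16,u→22,5→10 11:f→13,u→14,5→12 12:f→12,u→12,5→12 13:f→23,u→24,5→12 14:f→24,u→25,5→12 15:f→26,u→27,5→15 16:f→16,u→28,5→12 17:f→29,u→23,5→12 18:f→30,u→31,5→18 19:f→17,u→13,5→12 20:f→30,u→32,5→20 21:f→26,u→21,5→12 22:f→32,u→33,5→22 23:f→29,u→34,5→12 24:f→34,u→35,5→12 25:f→35,u→29,5→12 26:f→30,u→32,5→12 27:f→36,u→37,5→12 28:f→32,u→33,5→12 29:f→12,u→29,5→12 30:f→38,u→39,5→12 31:f→30,u→40,5→12 32:f→39,u→41,5→12 33:f→41,u→12,5→12 34:f→29,u→42,5→12 35:f→42,u→29,5→12 36:f→43,u→44,5→12 37:f→45,u→29,5→12 38:f→12,u→46,5→12 39:f→46,u→47,5→12 40:f→43,u→48,5→12 41:f→47,u→12,5→12 42:f→29,u→29,5→12 43:f→38,u→49,5→12 44:f→49,u→50,5→12 45:f→51,u→46,5→12 46:f→12,u→50,5→12 47:f→50,u→12,5→12 48:f→51,u→29,5→12 49:f→46,u→50,5→12 50:f→12,u→12,5→12 51:f→38,u→46,5→12 [Hopcroft].
'ff5': N↓-sim [61, 55, 37, 2] end={s2,s6} ∉↓L; 3/3 del acc.
'uu5': N↓-sim [61, 53, 40, 2] end={s2,s6} ∉↓L; 3/3 del acc.
'uffff': run [61, 53, 37, 18, 6, 1] end={s2} rej; 5/5 single-dels accept.
'5fuuu': N↓-sim [61, 42, 28, 15, 6, 2] end={s2,s42} ∉↓L; 5/5 del acc.
'fuuuuf': run [61, 55, 44, 30, 19, 6, 1] end={s2} — reject; 6/6 single-dels accept.
5 obstructions.

min(Σ*\↓L) = [ff5, uu5, uffff, 5fuuu, fuuuuf].


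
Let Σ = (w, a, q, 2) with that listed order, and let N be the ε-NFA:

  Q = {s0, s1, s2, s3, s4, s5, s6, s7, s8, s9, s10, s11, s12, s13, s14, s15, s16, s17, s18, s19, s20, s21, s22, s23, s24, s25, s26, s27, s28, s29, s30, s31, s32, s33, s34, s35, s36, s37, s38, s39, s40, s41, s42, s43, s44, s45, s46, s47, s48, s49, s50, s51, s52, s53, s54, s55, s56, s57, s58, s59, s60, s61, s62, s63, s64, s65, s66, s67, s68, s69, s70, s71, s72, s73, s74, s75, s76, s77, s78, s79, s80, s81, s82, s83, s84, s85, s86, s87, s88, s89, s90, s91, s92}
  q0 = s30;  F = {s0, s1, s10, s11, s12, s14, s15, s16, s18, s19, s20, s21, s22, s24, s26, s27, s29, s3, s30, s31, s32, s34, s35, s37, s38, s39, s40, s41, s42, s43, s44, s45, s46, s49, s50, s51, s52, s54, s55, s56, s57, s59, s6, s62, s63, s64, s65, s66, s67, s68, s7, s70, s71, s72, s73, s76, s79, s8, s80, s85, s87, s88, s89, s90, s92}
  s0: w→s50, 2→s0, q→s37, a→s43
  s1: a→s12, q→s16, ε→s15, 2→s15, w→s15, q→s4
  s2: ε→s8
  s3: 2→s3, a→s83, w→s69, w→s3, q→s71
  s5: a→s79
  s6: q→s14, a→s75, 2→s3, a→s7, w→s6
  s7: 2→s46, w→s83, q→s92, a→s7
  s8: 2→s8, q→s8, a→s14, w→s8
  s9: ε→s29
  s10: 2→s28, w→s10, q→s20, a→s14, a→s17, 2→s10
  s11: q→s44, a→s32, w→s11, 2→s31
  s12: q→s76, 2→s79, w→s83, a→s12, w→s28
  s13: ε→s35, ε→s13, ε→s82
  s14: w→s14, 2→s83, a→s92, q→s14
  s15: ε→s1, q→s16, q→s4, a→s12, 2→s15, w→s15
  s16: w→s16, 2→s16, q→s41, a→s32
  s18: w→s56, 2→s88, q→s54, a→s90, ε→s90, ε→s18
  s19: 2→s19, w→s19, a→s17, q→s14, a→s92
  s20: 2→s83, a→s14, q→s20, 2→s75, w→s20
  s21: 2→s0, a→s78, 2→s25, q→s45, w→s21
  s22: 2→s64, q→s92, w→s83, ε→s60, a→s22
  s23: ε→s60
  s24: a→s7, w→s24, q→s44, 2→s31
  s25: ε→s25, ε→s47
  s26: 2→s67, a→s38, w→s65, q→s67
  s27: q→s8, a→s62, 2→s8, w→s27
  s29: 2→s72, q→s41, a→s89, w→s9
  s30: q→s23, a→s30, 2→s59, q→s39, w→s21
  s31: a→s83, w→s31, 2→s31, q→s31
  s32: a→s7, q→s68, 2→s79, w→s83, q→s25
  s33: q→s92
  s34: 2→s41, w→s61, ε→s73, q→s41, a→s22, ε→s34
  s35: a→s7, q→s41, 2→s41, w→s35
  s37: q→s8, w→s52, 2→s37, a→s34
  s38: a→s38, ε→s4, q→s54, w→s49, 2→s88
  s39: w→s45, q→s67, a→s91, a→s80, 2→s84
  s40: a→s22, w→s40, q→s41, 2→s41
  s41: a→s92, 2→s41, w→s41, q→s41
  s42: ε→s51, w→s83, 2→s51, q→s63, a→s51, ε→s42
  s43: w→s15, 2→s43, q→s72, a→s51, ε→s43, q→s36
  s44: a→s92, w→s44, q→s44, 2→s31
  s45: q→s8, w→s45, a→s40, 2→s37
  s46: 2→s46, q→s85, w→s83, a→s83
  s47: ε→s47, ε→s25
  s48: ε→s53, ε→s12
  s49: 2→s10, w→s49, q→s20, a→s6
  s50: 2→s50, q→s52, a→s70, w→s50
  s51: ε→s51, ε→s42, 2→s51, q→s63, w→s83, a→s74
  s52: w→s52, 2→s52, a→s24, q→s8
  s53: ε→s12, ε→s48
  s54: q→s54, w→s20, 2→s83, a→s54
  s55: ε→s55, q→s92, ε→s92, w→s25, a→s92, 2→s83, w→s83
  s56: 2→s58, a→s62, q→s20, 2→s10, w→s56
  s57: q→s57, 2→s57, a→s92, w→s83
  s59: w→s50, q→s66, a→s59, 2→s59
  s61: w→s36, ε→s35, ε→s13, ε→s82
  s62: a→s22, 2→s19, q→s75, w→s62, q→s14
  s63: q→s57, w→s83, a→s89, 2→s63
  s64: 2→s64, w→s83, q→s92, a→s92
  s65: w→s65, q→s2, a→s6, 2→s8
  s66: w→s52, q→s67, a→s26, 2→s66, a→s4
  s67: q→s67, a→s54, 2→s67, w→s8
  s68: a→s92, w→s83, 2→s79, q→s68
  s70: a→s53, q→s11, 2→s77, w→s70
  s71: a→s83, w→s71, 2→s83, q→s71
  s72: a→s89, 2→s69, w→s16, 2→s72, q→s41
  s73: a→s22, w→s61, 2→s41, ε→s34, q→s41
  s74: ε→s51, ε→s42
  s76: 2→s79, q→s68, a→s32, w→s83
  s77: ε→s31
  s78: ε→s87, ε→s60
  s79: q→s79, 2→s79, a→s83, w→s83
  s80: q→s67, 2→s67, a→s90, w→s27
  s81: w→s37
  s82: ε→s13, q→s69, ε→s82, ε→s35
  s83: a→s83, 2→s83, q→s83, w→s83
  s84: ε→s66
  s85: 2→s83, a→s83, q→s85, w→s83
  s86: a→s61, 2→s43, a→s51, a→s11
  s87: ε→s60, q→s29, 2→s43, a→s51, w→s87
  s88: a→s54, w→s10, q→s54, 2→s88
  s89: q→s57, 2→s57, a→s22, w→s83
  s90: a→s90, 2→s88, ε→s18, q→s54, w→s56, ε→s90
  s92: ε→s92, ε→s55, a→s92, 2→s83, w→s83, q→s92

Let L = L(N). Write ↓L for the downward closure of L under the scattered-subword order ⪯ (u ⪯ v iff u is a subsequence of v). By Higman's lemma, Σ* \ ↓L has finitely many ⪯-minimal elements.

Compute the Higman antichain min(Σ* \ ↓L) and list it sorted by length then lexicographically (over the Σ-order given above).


|Q|=93, |F|=65, |δ|=339 (47 ε).
min D↑ (61 st, q0=0, F={23}): 0:w→1,a→0,q→2,2→3 1:w→1,a→4,q→5,2→6 2:w→5,a→7,q→8,2→9 3:w→10,a→3,q→9,2→3 4:w→4,a→11,q→12,2→13 5:w→5,a→14,q→15,2→16 6:w→10,a→13,q→16,2→6 7:w→17,a→18,q→8,2→8 8:w→15,a→19,q→8,2→8 9:w→20,a→21,q→8,2→9 10:w→10,a→22,q→20,2→10 11:w→23,a→11,q→24,2→11 12:w→12,a→25,q→26,2→27 13:w→28,a→11,q→27,2→13 14:w→14,a→29,q→26,2→26 15:w→15,a→30,q→15,2→15 16:w→20,a→31,q→15,2→16 17:w→17,a→32,q→15,2→15 18:w→33,a→18,q→19,2→34 19:w→35,a→19,q→19,2→23 20:w→20,a→36,q→15,2→20 21:w→37,a→38,q→8,2→8 22:w→22,a→39,q→40,2→41 23:w→23,a→23,q→23,2→23 24:w→23,a→25,q→42,2→24 25:w→23,a→29,q→42,2→42 26:w→26,a→43,q→26,2→26 27:w→44,a→25,q→26,2→27 28:w→28,a→39,q→44,2→28 29:w→23,a→29,q→43,2→45 30:w→30,a→43,q→30,2→23 31:w→46,a→29,q→26,2→26 32:w→32,a→29,q→30,2→47 33:w→33,a→32,q→35,2→48 34:w→48,a→19,q→19,2→34 35:w→35,a→30,q→35,2→23 36:w→36,a→49,q→50,2→41 37:w→37,a→51,q→15,2→15 38:w→52,a→38,q→19,2→34 39:w→23,a→39,q→53,2→54 40:w→40,a→55,q→50,2→41 41:w→41,a→23,q→41,2→41 42:w→23,a→43,q→42,2→42 43:w→23,a→43,q→43,2→23 44:w→44,a→55,q→26,2→44 45:w→23,a→43,q→43,2→45 46:w→46,a→49,q→26,2→26 47:w→47,a→43,q→30,2→47 48:w→48,a→30,q→35,2→48 49:w→23,a→49,q→43,2→56 50:w→50,a→43,q→50,2→41 51:w→51,a→49,q→30,2→57 52:w→52,a→51,q→35,2→48 53:w→23,a→55,q→58,2→54 54:w→23,a→23,q→54,2→54 55:w→23,a→49,q→58,2→54 56:w→23,a→23,q→59,2→56 57:w→57,a→23,q→60,2→57 58:w→23,a→43,q→58,2→54 59:w→23,a→23,q→59,2→23 60:w→60,a→23,q→60,2→23 (ε-aug+det+¬).
'waaw': N↓-sim [89, 74, 59, 27, 4] end={s25,s28,s47,s83} rej; 4/4 del acc.
'qqa2': run [89, 71, 21, 9, 2] end={s75,s83} rej; 4/4 del acc.
'qaaq2': N↓-sim [89, 71, 57, 32, 11, 2] end={s75,s83} rej; 5/5 deletions ∈↓L.
'qa2a2': run [89, 71, 57, 27, 10, 2] end={s75,s83} — reject; 5/5 del acc.
'2wa2a': |S_i|=[89, 72, 48, 29, 9, 1] end={s83} ∉↓L; 5/5 deletions ∈↓L.
5 minimals (antichain).

Antichain: [waaw, qqa2, qaaq2, qa2a2, 2wa2a].
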